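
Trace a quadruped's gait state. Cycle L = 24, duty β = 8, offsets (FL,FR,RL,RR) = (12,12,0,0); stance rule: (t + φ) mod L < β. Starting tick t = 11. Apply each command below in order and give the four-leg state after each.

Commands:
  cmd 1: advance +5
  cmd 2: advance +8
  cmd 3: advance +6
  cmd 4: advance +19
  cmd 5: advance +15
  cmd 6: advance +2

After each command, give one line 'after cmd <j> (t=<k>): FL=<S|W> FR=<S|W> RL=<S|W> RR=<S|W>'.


start t=11: FL=W FR=W RL=W RR=W
cmd 1: advance +5 → t=16, phase=(4,4,16,16) → FL=S FR=S RL=W RR=W
cmd 2: advance +8 → t=24, phase=(12,12,0,0) → FL=W FR=W RL=S RR=S
cmd 3: advance +6 → t=30, phase=(18,18,6,6) → FL=W FR=W RL=S RR=S
cmd 4: advance +19 → t=49, phase=(13,13,1,1) → FL=W FR=W RL=S RR=S
cmd 5: advance +15 → t=64, phase=(4,4,16,16) → FL=S FR=S RL=W RR=W
cmd 6: advance +2 → t=66, phase=(6,6,18,18) → FL=S FR=S RL=W RR=W

after cmd 1 (t=16): FL=S FR=S RL=W RR=W
after cmd 2 (t=24): FL=W FR=W RL=S RR=S
after cmd 3 (t=30): FL=W FR=W RL=S RR=S
after cmd 4 (t=49): FL=W FR=W RL=S RR=S
after cmd 5 (t=64): FL=S FR=S RL=W RR=W
after cmd 6 (t=66): FL=S FR=S RL=W RR=W


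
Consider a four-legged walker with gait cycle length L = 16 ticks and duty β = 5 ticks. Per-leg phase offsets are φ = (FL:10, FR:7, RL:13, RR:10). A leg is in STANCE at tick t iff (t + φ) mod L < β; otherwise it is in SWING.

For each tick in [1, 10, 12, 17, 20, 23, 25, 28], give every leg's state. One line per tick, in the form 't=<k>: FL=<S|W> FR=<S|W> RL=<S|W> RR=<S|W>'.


t=1: phase=(11,8,14,11) vs β=5 → FL=W FR=W RL=W RR=W
t=10: phase=(4,1,7,4) vs β=5 → FL=S FR=S RL=W RR=S
t=12: phase=(6,3,9,6) vs β=5 → FL=W FR=S RL=W RR=W
t=17: phase=(11,8,14,11) vs β=5 → FL=W FR=W RL=W RR=W
t=20: phase=(14,11,1,14) vs β=5 → FL=W FR=W RL=S RR=W
t=23: phase=(1,14,4,1) vs β=5 → FL=S FR=W RL=S RR=S
t=25: phase=(3,0,6,3) vs β=5 → FL=S FR=S RL=W RR=S
t=28: phase=(6,3,9,6) vs β=5 → FL=W FR=S RL=W RR=W

t=1: FL=W FR=W RL=W RR=W
t=10: FL=S FR=S RL=W RR=S
t=12: FL=W FR=S RL=W RR=W
t=17: FL=W FR=W RL=W RR=W
t=20: FL=W FR=W RL=S RR=W
t=23: FL=S FR=W RL=S RR=S
t=25: FL=S FR=S RL=W RR=S
t=28: FL=W FR=S RL=W RR=W


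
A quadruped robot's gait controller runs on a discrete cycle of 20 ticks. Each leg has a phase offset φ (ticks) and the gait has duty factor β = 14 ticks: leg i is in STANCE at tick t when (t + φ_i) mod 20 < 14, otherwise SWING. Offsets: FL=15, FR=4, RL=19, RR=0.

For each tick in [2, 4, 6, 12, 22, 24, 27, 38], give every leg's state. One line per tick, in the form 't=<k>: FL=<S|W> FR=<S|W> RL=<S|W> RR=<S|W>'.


t=2: phase=(17,6,1,2) vs β=14 → FL=W FR=S RL=S RR=S
t=4: phase=(19,8,3,4) vs β=14 → FL=W FR=S RL=S RR=S
t=6: phase=(1,10,5,6) vs β=14 → FL=S FR=S RL=S RR=S
t=12: phase=(7,16,11,12) vs β=14 → FL=S FR=W RL=S RR=S
t=22: phase=(17,6,1,2) vs β=14 → FL=W FR=S RL=S RR=S
t=24: phase=(19,8,3,4) vs β=14 → FL=W FR=S RL=S RR=S
t=27: phase=(2,11,6,7) vs β=14 → FL=S FR=S RL=S RR=S
t=38: phase=(13,2,17,18) vs β=14 → FL=S FR=S RL=W RR=W

t=2: FL=W FR=S RL=S RR=S
t=4: FL=W FR=S RL=S RR=S
t=6: FL=S FR=S RL=S RR=S
t=12: FL=S FR=W RL=S RR=S
t=22: FL=W FR=S RL=S RR=S
t=24: FL=W FR=S RL=S RR=S
t=27: FL=S FR=S RL=S RR=S
t=38: FL=S FR=S RL=W RR=W


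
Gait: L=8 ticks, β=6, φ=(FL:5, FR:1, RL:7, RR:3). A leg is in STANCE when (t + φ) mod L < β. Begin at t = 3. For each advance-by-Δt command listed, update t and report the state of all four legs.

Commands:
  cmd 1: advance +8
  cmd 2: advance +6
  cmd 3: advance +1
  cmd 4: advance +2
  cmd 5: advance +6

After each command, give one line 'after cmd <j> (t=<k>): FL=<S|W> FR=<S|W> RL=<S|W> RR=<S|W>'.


start t=3: FL=S FR=S RL=S RR=W
cmd 1: advance +8 → t=11, phase=(0,4,2,6) → FL=S FR=S RL=S RR=W
cmd 2: advance +6 → t=17, phase=(6,2,0,4) → FL=W FR=S RL=S RR=S
cmd 3: advance +1 → t=18, phase=(7,3,1,5) → FL=W FR=S RL=S RR=S
cmd 4: advance +2 → t=20, phase=(1,5,3,7) → FL=S FR=S RL=S RR=W
cmd 5: advance +6 → t=26, phase=(7,3,1,5) → FL=W FR=S RL=S RR=S

after cmd 1 (t=11): FL=S FR=S RL=S RR=W
after cmd 2 (t=17): FL=W FR=S RL=S RR=S
after cmd 3 (t=18): FL=W FR=S RL=S RR=S
after cmd 4 (t=20): FL=S FR=S RL=S RR=W
after cmd 5 (t=26): FL=W FR=S RL=S RR=S


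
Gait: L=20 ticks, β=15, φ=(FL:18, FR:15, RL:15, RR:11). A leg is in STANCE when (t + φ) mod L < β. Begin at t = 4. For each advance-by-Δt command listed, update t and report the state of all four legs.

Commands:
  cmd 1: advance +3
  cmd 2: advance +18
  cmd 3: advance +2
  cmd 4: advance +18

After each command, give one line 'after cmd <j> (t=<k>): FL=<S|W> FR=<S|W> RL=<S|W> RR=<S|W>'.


after cmd 1 (t=7): FL=S FR=S RL=S RR=W
after cmd 2 (t=25): FL=S FR=S RL=S RR=W
after cmd 3 (t=27): FL=S FR=S RL=S RR=W
after cmd 4 (t=45): FL=S FR=S RL=S RR=W

start t=4: FL=S FR=W RL=W RR=W
cmd 1: advance +3 → t=7, phase=(5,2,2,18) → FL=S FR=S RL=S RR=W
cmd 2: advance +18 → t=25, phase=(3,0,0,16) → FL=S FR=S RL=S RR=W
cmd 3: advance +2 → t=27, phase=(5,2,2,18) → FL=S FR=S RL=S RR=W
cmd 4: advance +18 → t=45, phase=(3,0,0,16) → FL=S FR=S RL=S RR=W


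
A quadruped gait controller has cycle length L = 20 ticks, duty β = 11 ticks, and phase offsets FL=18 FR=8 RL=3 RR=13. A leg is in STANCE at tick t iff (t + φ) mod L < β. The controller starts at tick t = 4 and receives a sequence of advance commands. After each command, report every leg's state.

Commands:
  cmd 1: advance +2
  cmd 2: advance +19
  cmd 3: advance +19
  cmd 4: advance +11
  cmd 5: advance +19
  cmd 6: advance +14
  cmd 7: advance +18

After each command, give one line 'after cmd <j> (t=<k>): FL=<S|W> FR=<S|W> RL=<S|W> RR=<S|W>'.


after cmd 1 (t=6): FL=S FR=W RL=S RR=W
after cmd 2 (t=25): FL=S FR=W RL=S RR=W
after cmd 3 (t=44): FL=S FR=W RL=S RR=W
after cmd 4 (t=55): FL=W FR=S RL=W RR=S
after cmd 5 (t=74): FL=W FR=S RL=W RR=S
after cmd 6 (t=88): FL=S FR=W RL=W RR=S
after cmd 7 (t=106): FL=S FR=W RL=S RR=W

start t=4: FL=S FR=W RL=S RR=W
cmd 1: advance +2 → t=6, phase=(4,14,9,19) → FL=S FR=W RL=S RR=W
cmd 2: advance +19 → t=25, phase=(3,13,8,18) → FL=S FR=W RL=S RR=W
cmd 3: advance +19 → t=44, phase=(2,12,7,17) → FL=S FR=W RL=S RR=W
cmd 4: advance +11 → t=55, phase=(13,3,18,8) → FL=W FR=S RL=W RR=S
cmd 5: advance +19 → t=74, phase=(12,2,17,7) → FL=W FR=S RL=W RR=S
cmd 6: advance +14 → t=88, phase=(6,16,11,1) → FL=S FR=W RL=W RR=S
cmd 7: advance +18 → t=106, phase=(4,14,9,19) → FL=S FR=W RL=S RR=W


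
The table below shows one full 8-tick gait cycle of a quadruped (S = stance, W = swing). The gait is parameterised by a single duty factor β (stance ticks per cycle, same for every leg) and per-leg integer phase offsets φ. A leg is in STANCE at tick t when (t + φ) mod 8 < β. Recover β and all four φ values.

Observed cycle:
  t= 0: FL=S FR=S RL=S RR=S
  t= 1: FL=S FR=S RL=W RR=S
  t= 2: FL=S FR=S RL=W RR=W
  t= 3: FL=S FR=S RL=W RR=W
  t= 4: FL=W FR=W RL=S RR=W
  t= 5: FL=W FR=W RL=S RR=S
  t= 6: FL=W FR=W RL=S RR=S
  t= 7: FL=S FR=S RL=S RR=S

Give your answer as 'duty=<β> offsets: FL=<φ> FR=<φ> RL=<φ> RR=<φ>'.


duty β = stance ticks per leg = 5
FL: stance ticks = 5; W→S at t=7 → φ=1
FR: stance ticks = 5; W→S at t=7 → φ=1
RL: stance ticks = 5; W→S at t=4 → φ=4
RR: stance ticks = 5; W→S at t=5 → φ=3

duty=5 offsets: FL=1 FR=1 RL=4 RR=3


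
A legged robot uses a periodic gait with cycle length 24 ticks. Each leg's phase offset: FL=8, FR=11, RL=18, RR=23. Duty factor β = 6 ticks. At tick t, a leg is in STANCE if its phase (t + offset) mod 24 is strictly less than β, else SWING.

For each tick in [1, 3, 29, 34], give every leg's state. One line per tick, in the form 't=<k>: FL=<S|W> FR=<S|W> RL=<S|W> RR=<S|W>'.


t=1: phase=(9,12,19,0) vs β=6 → FL=W FR=W RL=W RR=S
t=3: phase=(11,14,21,2) vs β=6 → FL=W FR=W RL=W RR=S
t=29: phase=(13,16,23,4) vs β=6 → FL=W FR=W RL=W RR=S
t=34: phase=(18,21,4,9) vs β=6 → FL=W FR=W RL=S RR=W

t=1: FL=W FR=W RL=W RR=S
t=3: FL=W FR=W RL=W RR=S
t=29: FL=W FR=W RL=W RR=S
t=34: FL=W FR=W RL=S RR=W


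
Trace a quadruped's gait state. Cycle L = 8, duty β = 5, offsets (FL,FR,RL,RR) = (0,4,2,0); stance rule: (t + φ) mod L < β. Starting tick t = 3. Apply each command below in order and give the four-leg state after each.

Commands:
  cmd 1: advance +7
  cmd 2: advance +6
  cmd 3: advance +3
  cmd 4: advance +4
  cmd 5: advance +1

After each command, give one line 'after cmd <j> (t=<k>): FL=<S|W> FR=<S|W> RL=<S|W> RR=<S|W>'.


start t=3: FL=S FR=W RL=W RR=S
cmd 1: advance +7 → t=10, phase=(2,6,4,2) → FL=S FR=W RL=S RR=S
cmd 2: advance +6 → t=16, phase=(0,4,2,0) → FL=S FR=S RL=S RR=S
cmd 3: advance +3 → t=19, phase=(3,7,5,3) → FL=S FR=W RL=W RR=S
cmd 4: advance +4 → t=23, phase=(7,3,1,7) → FL=W FR=S RL=S RR=W
cmd 5: advance +1 → t=24, phase=(0,4,2,0) → FL=S FR=S RL=S RR=S

after cmd 1 (t=10): FL=S FR=W RL=S RR=S
after cmd 2 (t=16): FL=S FR=S RL=S RR=S
after cmd 3 (t=19): FL=S FR=W RL=W RR=S
after cmd 4 (t=23): FL=W FR=S RL=S RR=W
after cmd 5 (t=24): FL=S FR=S RL=S RR=S


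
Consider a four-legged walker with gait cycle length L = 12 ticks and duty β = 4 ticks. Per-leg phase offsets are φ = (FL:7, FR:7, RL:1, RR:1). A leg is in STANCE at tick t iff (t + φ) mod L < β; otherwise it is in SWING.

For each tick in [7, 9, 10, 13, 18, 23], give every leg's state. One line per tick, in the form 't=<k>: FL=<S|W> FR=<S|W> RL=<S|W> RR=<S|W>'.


t=7: FL=S FR=S RL=W RR=W
t=9: FL=W FR=W RL=W RR=W
t=10: FL=W FR=W RL=W RR=W
t=13: FL=W FR=W RL=S RR=S
t=18: FL=S FR=S RL=W RR=W
t=23: FL=W FR=W RL=S RR=S

t=7: phase=(2,2,8,8) vs β=4 → FL=S FR=S RL=W RR=W
t=9: phase=(4,4,10,10) vs β=4 → FL=W FR=W RL=W RR=W
t=10: phase=(5,5,11,11) vs β=4 → FL=W FR=W RL=W RR=W
t=13: phase=(8,8,2,2) vs β=4 → FL=W FR=W RL=S RR=S
t=18: phase=(1,1,7,7) vs β=4 → FL=S FR=S RL=W RR=W
t=23: phase=(6,6,0,0) vs β=4 → FL=W FR=W RL=S RR=S


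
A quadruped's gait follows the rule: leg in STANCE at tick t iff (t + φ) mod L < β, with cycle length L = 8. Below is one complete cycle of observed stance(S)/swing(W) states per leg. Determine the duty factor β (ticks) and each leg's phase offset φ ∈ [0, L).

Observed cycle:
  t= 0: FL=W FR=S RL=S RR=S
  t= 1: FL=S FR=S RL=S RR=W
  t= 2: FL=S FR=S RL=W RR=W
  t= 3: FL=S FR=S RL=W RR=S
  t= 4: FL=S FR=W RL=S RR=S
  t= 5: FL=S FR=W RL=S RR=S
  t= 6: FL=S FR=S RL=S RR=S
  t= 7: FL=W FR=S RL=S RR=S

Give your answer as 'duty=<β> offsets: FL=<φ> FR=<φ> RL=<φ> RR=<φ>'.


duty=6 offsets: FL=7 FR=2 RL=4 RR=5

duty β = stance ticks per leg = 6
FL: stance ticks = 6; W→S at t=1 → φ=7
FR: stance ticks = 6; W→S at t=6 → φ=2
RL: stance ticks = 6; W→S at t=4 → φ=4
RR: stance ticks = 6; W→S at t=3 → φ=5


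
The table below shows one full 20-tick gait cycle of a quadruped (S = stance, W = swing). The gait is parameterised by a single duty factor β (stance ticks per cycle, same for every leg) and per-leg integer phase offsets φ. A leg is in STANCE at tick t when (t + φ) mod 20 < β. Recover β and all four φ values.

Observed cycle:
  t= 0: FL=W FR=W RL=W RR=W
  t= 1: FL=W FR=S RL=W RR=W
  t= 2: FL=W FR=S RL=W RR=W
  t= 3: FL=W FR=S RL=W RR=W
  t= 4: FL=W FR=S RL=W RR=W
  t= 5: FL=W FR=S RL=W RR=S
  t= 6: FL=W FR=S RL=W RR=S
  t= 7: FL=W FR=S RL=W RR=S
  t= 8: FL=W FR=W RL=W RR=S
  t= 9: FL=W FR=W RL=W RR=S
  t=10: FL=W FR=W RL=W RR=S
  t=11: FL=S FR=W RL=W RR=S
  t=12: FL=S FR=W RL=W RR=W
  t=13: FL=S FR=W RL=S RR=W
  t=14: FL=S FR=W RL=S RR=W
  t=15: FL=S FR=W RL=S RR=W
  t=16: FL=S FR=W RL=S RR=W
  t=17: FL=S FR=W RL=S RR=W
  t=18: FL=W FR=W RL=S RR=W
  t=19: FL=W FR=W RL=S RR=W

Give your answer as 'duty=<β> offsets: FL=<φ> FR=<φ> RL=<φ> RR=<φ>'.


duty β = stance ticks per leg = 7
FL: stance ticks = 7; W→S at t=11 → φ=9
FR: stance ticks = 7; W→S at t=1 → φ=19
RL: stance ticks = 7; W→S at t=13 → φ=7
RR: stance ticks = 7; W→S at t=5 → φ=15

duty=7 offsets: FL=9 FR=19 RL=7 RR=15


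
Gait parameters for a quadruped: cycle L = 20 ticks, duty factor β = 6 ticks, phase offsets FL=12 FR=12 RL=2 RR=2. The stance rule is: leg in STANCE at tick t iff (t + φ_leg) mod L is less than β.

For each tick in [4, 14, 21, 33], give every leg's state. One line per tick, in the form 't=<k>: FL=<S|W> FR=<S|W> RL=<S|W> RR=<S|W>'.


t=4: FL=W FR=W RL=W RR=W
t=14: FL=W FR=W RL=W RR=W
t=21: FL=W FR=W RL=S RR=S
t=33: FL=S FR=S RL=W RR=W

t=4: phase=(16,16,6,6) vs β=6 → FL=W FR=W RL=W RR=W
t=14: phase=(6,6,16,16) vs β=6 → FL=W FR=W RL=W RR=W
t=21: phase=(13,13,3,3) vs β=6 → FL=W FR=W RL=S RR=S
t=33: phase=(5,5,15,15) vs β=6 → FL=S FR=S RL=W RR=W


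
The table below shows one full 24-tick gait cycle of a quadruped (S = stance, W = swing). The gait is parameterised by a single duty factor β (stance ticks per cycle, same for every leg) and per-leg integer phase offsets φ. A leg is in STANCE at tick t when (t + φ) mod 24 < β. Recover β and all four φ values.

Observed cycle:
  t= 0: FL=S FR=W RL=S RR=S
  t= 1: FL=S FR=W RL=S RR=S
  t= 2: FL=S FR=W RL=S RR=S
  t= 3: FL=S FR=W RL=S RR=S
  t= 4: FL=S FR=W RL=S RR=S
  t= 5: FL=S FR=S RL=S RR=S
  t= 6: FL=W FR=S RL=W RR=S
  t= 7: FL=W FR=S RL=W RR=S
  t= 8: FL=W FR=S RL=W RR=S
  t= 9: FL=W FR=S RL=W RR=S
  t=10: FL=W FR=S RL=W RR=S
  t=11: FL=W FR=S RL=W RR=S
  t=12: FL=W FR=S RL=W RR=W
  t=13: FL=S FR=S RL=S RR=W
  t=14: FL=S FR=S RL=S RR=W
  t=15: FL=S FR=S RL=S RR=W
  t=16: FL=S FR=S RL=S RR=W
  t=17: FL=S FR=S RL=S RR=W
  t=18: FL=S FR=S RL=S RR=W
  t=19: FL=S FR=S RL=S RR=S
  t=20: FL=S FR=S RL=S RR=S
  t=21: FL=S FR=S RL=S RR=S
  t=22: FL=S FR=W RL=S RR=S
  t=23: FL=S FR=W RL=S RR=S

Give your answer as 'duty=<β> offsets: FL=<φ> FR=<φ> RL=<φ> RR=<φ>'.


duty=17 offsets: FL=11 FR=19 RL=11 RR=5

duty β = stance ticks per leg = 17
FL: stance ticks = 17; W→S at t=13 → φ=11
FR: stance ticks = 17; W→S at t=5 → φ=19
RL: stance ticks = 17; W→S at t=13 → φ=11
RR: stance ticks = 17; W→S at t=19 → φ=5


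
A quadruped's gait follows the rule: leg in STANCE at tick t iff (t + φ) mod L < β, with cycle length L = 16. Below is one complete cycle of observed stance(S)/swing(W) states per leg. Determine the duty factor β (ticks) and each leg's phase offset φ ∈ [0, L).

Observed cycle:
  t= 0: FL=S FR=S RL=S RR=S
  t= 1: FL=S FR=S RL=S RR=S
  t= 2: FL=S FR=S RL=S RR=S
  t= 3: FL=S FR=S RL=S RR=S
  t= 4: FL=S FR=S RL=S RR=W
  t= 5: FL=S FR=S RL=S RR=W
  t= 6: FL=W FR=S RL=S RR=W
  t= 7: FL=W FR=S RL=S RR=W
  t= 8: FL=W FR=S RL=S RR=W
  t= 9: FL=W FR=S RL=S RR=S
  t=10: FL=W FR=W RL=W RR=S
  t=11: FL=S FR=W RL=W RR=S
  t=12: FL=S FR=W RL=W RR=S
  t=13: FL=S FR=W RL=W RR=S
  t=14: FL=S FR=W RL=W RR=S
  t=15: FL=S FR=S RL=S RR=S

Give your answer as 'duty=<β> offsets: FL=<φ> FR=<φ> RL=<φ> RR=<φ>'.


duty β = stance ticks per leg = 11
FL: stance ticks = 11; W→S at t=11 → φ=5
FR: stance ticks = 11; W→S at t=15 → φ=1
RL: stance ticks = 11; W→S at t=15 → φ=1
RR: stance ticks = 11; W→S at t=9 → φ=7

duty=11 offsets: FL=5 FR=1 RL=1 RR=7


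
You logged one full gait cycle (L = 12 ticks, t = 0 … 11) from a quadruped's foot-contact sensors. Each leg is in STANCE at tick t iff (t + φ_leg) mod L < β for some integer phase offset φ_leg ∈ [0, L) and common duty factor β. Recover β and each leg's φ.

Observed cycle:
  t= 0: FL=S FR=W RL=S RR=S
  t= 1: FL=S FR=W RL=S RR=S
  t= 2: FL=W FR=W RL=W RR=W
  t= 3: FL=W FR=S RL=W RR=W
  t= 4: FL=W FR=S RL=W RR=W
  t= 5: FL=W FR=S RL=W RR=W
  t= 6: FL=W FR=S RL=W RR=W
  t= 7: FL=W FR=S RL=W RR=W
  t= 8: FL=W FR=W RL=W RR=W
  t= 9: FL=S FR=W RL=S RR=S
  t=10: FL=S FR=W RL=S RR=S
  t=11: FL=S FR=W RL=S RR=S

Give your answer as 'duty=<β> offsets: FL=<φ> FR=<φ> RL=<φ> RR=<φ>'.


duty β = stance ticks per leg = 5
FL: stance ticks = 5; W→S at t=9 → φ=3
FR: stance ticks = 5; W→S at t=3 → φ=9
RL: stance ticks = 5; W→S at t=9 → φ=3
RR: stance ticks = 5; W→S at t=9 → φ=3

duty=5 offsets: FL=3 FR=9 RL=3 RR=3


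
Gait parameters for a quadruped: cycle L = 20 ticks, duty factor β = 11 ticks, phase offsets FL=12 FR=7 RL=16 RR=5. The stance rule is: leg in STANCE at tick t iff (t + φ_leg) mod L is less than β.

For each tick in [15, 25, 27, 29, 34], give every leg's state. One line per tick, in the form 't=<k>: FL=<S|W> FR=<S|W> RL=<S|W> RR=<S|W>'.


t=15: phase=(7,2,11,0) vs β=11 → FL=S FR=S RL=W RR=S
t=25: phase=(17,12,1,10) vs β=11 → FL=W FR=W RL=S RR=S
t=27: phase=(19,14,3,12) vs β=11 → FL=W FR=W RL=S RR=W
t=29: phase=(1,16,5,14) vs β=11 → FL=S FR=W RL=S RR=W
t=34: phase=(6,1,10,19) vs β=11 → FL=S FR=S RL=S RR=W

t=15: FL=S FR=S RL=W RR=S
t=25: FL=W FR=W RL=S RR=S
t=27: FL=W FR=W RL=S RR=W
t=29: FL=S FR=W RL=S RR=W
t=34: FL=S FR=S RL=S RR=W


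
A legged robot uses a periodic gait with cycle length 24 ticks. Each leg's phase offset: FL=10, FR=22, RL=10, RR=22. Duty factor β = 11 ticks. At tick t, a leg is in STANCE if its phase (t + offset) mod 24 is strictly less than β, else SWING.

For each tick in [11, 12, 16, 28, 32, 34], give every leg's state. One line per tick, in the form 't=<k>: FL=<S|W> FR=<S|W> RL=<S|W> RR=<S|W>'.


t=11: FL=W FR=S RL=W RR=S
t=12: FL=W FR=S RL=W RR=S
t=16: FL=S FR=W RL=S RR=W
t=28: FL=W FR=S RL=W RR=S
t=32: FL=W FR=S RL=W RR=S
t=34: FL=W FR=S RL=W RR=S

t=11: phase=(21,9,21,9) vs β=11 → FL=W FR=S RL=W RR=S
t=12: phase=(22,10,22,10) vs β=11 → FL=W FR=S RL=W RR=S
t=16: phase=(2,14,2,14) vs β=11 → FL=S FR=W RL=S RR=W
t=28: phase=(14,2,14,2) vs β=11 → FL=W FR=S RL=W RR=S
t=32: phase=(18,6,18,6) vs β=11 → FL=W FR=S RL=W RR=S
t=34: phase=(20,8,20,8) vs β=11 → FL=W FR=S RL=W RR=S


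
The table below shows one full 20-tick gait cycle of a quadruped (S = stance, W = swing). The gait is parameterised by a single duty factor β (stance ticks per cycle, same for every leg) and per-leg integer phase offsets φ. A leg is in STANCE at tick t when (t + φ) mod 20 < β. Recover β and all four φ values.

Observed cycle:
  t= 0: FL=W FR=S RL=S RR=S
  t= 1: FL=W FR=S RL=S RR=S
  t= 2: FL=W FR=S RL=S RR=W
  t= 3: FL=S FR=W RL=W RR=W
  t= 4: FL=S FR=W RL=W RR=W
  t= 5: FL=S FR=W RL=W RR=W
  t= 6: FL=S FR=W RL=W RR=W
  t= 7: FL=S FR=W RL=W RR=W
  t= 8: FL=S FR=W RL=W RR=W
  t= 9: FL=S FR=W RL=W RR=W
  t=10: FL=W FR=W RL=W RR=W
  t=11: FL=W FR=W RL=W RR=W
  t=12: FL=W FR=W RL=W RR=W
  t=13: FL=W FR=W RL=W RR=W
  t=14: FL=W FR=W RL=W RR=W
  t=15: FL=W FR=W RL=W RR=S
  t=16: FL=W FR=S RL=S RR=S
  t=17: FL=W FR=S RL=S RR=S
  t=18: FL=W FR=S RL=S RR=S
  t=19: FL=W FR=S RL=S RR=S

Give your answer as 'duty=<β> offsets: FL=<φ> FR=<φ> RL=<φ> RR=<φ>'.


duty β = stance ticks per leg = 7
FL: stance ticks = 7; W→S at t=3 → φ=17
FR: stance ticks = 7; W→S at t=16 → φ=4
RL: stance ticks = 7; W→S at t=16 → φ=4
RR: stance ticks = 7; W→S at t=15 → φ=5

duty=7 offsets: FL=17 FR=4 RL=4 RR=5


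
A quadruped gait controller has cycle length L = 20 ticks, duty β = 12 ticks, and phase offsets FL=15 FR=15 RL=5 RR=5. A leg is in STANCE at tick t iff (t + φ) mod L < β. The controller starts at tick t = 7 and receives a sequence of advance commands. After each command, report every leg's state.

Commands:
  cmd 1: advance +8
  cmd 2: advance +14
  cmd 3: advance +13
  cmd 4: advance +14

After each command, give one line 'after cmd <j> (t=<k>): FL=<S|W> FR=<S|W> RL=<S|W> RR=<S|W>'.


start t=7: FL=S FR=S RL=W RR=W
cmd 1: advance +8 → t=15, phase=(10,10,0,0) → FL=S FR=S RL=S RR=S
cmd 2: advance +14 → t=29, phase=(4,4,14,14) → FL=S FR=S RL=W RR=W
cmd 3: advance +13 → t=42, phase=(17,17,7,7) → FL=W FR=W RL=S RR=S
cmd 4: advance +14 → t=56, phase=(11,11,1,1) → FL=S FR=S RL=S RR=S

after cmd 1 (t=15): FL=S FR=S RL=S RR=S
after cmd 2 (t=29): FL=S FR=S RL=W RR=W
after cmd 3 (t=42): FL=W FR=W RL=S RR=S
after cmd 4 (t=56): FL=S FR=S RL=S RR=S


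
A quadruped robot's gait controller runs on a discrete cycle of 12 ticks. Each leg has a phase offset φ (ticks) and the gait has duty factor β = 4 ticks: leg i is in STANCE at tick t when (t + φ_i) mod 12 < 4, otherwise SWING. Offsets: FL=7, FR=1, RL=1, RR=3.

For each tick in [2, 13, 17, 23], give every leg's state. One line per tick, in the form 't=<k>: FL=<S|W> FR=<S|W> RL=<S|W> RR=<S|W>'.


t=2: FL=W FR=S RL=S RR=W
t=13: FL=W FR=S RL=S RR=W
t=17: FL=S FR=W RL=W RR=W
t=23: FL=W FR=S RL=S RR=S

t=2: phase=(9,3,3,5) vs β=4 → FL=W FR=S RL=S RR=W
t=13: phase=(8,2,2,4) vs β=4 → FL=W FR=S RL=S RR=W
t=17: phase=(0,6,6,8) vs β=4 → FL=S FR=W RL=W RR=W
t=23: phase=(6,0,0,2) vs β=4 → FL=W FR=S RL=S RR=S


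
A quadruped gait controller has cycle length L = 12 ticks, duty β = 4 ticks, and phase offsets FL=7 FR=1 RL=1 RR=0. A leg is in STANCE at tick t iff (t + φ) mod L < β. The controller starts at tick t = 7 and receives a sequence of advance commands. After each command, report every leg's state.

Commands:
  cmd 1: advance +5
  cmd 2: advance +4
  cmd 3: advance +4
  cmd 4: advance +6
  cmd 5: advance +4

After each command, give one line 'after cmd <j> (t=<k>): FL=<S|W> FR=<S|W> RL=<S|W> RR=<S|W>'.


start t=7: FL=S FR=W RL=W RR=W
cmd 1: advance +5 → t=12, phase=(7,1,1,0) → FL=W FR=S RL=S RR=S
cmd 2: advance +4 → t=16, phase=(11,5,5,4) → FL=W FR=W RL=W RR=W
cmd 3: advance +4 → t=20, phase=(3,9,9,8) → FL=S FR=W RL=W RR=W
cmd 4: advance +6 → t=26, phase=(9,3,3,2) → FL=W FR=S RL=S RR=S
cmd 5: advance +4 → t=30, phase=(1,7,7,6) → FL=S FR=W RL=W RR=W

after cmd 1 (t=12): FL=W FR=S RL=S RR=S
after cmd 2 (t=16): FL=W FR=W RL=W RR=W
after cmd 3 (t=20): FL=S FR=W RL=W RR=W
after cmd 4 (t=26): FL=W FR=S RL=S RR=S
after cmd 5 (t=30): FL=S FR=W RL=W RR=W


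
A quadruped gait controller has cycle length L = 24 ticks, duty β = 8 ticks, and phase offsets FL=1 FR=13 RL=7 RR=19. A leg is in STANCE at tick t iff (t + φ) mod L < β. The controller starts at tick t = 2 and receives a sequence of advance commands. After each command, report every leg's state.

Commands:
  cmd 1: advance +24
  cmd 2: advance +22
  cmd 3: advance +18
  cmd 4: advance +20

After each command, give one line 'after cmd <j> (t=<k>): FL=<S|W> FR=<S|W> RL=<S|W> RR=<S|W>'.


start t=2: FL=S FR=W RL=W RR=W
cmd 1: advance +24 → t=26, phase=(3,15,9,21) → FL=S FR=W RL=W RR=W
cmd 2: advance +22 → t=48, phase=(1,13,7,19) → FL=S FR=W RL=S RR=W
cmd 3: advance +18 → t=66, phase=(19,7,1,13) → FL=W FR=S RL=S RR=W
cmd 4: advance +20 → t=86, phase=(15,3,21,9) → FL=W FR=S RL=W RR=W

after cmd 1 (t=26): FL=S FR=W RL=W RR=W
after cmd 2 (t=48): FL=S FR=W RL=S RR=W
after cmd 3 (t=66): FL=W FR=S RL=S RR=W
after cmd 4 (t=86): FL=W FR=S RL=W RR=W


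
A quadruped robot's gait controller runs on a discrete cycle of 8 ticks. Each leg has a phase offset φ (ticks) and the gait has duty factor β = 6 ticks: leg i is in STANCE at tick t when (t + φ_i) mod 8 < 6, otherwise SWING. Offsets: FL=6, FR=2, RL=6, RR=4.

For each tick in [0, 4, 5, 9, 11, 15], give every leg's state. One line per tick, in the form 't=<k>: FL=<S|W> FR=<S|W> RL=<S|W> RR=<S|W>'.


t=0: phase=(6,2,6,4) vs β=6 → FL=W FR=S RL=W RR=S
t=4: phase=(2,6,2,0) vs β=6 → FL=S FR=W RL=S RR=S
t=5: phase=(3,7,3,1) vs β=6 → FL=S FR=W RL=S RR=S
t=9: phase=(7,3,7,5) vs β=6 → FL=W FR=S RL=W RR=S
t=11: phase=(1,5,1,7) vs β=6 → FL=S FR=S RL=S RR=W
t=15: phase=(5,1,5,3) vs β=6 → FL=S FR=S RL=S RR=S

t=0: FL=W FR=S RL=W RR=S
t=4: FL=S FR=W RL=S RR=S
t=5: FL=S FR=W RL=S RR=S
t=9: FL=W FR=S RL=W RR=S
t=11: FL=S FR=S RL=S RR=W
t=15: FL=S FR=S RL=S RR=S


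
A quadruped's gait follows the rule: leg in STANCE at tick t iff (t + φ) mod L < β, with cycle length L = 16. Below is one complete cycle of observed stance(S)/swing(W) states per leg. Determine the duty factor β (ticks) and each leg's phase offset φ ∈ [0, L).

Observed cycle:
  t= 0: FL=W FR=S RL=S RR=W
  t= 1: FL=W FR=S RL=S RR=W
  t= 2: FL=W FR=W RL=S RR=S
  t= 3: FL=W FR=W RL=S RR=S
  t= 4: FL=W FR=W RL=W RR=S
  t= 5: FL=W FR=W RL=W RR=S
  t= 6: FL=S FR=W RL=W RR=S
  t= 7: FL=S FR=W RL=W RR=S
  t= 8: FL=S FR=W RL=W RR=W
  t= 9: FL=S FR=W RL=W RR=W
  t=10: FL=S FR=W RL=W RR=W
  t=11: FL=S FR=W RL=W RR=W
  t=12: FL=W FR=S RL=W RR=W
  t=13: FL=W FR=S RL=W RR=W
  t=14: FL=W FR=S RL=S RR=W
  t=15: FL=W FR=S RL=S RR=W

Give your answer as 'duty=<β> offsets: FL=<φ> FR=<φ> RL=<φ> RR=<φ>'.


duty=6 offsets: FL=10 FR=4 RL=2 RR=14

duty β = stance ticks per leg = 6
FL: stance ticks = 6; W→S at t=6 → φ=10
FR: stance ticks = 6; W→S at t=12 → φ=4
RL: stance ticks = 6; W→S at t=14 → φ=2
RR: stance ticks = 6; W→S at t=2 → φ=14


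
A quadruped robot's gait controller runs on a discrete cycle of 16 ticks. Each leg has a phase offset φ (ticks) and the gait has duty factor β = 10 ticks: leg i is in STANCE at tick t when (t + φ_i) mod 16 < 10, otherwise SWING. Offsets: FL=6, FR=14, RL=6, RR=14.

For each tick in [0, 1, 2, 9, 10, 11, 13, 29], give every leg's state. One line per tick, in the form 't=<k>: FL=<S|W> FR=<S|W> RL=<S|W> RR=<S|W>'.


t=0: FL=S FR=W RL=S RR=W
t=1: FL=S FR=W RL=S RR=W
t=2: FL=S FR=S RL=S RR=S
t=9: FL=W FR=S RL=W RR=S
t=10: FL=S FR=S RL=S RR=S
t=11: FL=S FR=S RL=S RR=S
t=13: FL=S FR=W RL=S RR=W
t=29: FL=S FR=W RL=S RR=W

t=0: phase=(6,14,6,14) vs β=10 → FL=S FR=W RL=S RR=W
t=1: phase=(7,15,7,15) vs β=10 → FL=S FR=W RL=S RR=W
t=2: phase=(8,0,8,0) vs β=10 → FL=S FR=S RL=S RR=S
t=9: phase=(15,7,15,7) vs β=10 → FL=W FR=S RL=W RR=S
t=10: phase=(0,8,0,8) vs β=10 → FL=S FR=S RL=S RR=S
t=11: phase=(1,9,1,9) vs β=10 → FL=S FR=S RL=S RR=S
t=13: phase=(3,11,3,11) vs β=10 → FL=S FR=W RL=S RR=W
t=29: phase=(3,11,3,11) vs β=10 → FL=S FR=W RL=S RR=W


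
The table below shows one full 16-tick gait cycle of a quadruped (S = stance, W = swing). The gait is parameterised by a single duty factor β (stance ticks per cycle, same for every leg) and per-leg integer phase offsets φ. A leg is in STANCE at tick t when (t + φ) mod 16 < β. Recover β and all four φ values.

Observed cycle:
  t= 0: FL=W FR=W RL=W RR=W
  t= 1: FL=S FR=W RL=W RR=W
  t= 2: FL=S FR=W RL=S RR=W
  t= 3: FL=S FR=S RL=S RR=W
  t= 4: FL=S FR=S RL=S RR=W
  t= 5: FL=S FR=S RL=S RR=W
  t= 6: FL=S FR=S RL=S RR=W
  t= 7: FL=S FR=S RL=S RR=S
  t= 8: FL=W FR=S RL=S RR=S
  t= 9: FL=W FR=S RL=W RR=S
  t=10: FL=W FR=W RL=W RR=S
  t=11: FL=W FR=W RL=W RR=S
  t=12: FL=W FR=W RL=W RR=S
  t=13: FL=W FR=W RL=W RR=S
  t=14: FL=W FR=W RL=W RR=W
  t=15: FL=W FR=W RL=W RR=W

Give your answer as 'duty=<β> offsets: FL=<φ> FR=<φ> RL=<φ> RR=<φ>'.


duty β = stance ticks per leg = 7
FL: stance ticks = 7; W→S at t=1 → φ=15
FR: stance ticks = 7; W→S at t=3 → φ=13
RL: stance ticks = 7; W→S at t=2 → φ=14
RR: stance ticks = 7; W→S at t=7 → φ=9

duty=7 offsets: FL=15 FR=13 RL=14 RR=9


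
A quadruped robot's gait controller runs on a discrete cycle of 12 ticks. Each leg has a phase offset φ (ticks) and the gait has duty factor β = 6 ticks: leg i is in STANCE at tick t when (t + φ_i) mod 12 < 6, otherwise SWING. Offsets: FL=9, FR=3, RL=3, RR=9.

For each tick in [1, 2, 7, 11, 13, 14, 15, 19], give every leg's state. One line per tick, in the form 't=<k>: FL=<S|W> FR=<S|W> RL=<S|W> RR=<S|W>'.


t=1: FL=W FR=S RL=S RR=W
t=2: FL=W FR=S RL=S RR=W
t=7: FL=S FR=W RL=W RR=S
t=11: FL=W FR=S RL=S RR=W
t=13: FL=W FR=S RL=S RR=W
t=14: FL=W FR=S RL=S RR=W
t=15: FL=S FR=W RL=W RR=S
t=19: FL=S FR=W RL=W RR=S

t=1: phase=(10,4,4,10) vs β=6 → FL=W FR=S RL=S RR=W
t=2: phase=(11,5,5,11) vs β=6 → FL=W FR=S RL=S RR=W
t=7: phase=(4,10,10,4) vs β=6 → FL=S FR=W RL=W RR=S
t=11: phase=(8,2,2,8) vs β=6 → FL=W FR=S RL=S RR=W
t=13: phase=(10,4,4,10) vs β=6 → FL=W FR=S RL=S RR=W
t=14: phase=(11,5,5,11) vs β=6 → FL=W FR=S RL=S RR=W
t=15: phase=(0,6,6,0) vs β=6 → FL=S FR=W RL=W RR=S
t=19: phase=(4,10,10,4) vs β=6 → FL=S FR=W RL=W RR=S


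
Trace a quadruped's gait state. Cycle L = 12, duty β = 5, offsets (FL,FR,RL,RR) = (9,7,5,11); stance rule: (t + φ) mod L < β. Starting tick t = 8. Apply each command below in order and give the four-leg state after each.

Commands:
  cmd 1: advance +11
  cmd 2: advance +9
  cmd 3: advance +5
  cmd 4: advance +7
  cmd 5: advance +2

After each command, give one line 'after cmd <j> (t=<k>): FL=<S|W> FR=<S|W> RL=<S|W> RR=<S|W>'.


after cmd 1 (t=19): FL=S FR=S RL=S RR=W
after cmd 2 (t=28): FL=S FR=W RL=W RR=S
after cmd 3 (t=33): FL=W FR=S RL=S RR=W
after cmd 4 (t=40): FL=S FR=W RL=W RR=S
after cmd 5 (t=42): FL=S FR=S RL=W RR=W

start t=8: FL=W FR=S RL=S RR=W
cmd 1: advance +11 → t=19, phase=(4,2,0,6) → FL=S FR=S RL=S RR=W
cmd 2: advance +9 → t=28, phase=(1,11,9,3) → FL=S FR=W RL=W RR=S
cmd 3: advance +5 → t=33, phase=(6,4,2,8) → FL=W FR=S RL=S RR=W
cmd 4: advance +7 → t=40, phase=(1,11,9,3) → FL=S FR=W RL=W RR=S
cmd 5: advance +2 → t=42, phase=(3,1,11,5) → FL=S FR=S RL=W RR=W


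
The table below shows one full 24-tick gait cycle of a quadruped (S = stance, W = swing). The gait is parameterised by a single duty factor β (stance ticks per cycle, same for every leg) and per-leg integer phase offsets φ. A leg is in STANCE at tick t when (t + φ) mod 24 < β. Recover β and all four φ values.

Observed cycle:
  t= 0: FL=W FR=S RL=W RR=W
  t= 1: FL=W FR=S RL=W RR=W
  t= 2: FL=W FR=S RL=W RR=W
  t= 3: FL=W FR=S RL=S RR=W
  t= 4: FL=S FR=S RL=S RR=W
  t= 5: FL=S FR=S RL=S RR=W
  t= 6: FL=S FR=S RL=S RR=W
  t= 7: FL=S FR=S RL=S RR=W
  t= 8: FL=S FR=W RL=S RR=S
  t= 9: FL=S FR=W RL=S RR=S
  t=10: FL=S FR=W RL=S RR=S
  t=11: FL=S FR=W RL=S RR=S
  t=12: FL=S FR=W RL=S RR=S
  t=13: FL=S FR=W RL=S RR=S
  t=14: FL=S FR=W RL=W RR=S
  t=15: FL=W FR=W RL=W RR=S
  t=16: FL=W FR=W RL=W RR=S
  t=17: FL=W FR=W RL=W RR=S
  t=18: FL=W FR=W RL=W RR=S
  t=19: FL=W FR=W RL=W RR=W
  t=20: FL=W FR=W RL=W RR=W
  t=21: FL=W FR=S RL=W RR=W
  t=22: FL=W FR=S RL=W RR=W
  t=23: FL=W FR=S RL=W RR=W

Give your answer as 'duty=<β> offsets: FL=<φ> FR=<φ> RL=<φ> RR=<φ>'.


duty=11 offsets: FL=20 FR=3 RL=21 RR=16

duty β = stance ticks per leg = 11
FL: stance ticks = 11; W→S at t=4 → φ=20
FR: stance ticks = 11; W→S at t=21 → φ=3
RL: stance ticks = 11; W→S at t=3 → φ=21
RR: stance ticks = 11; W→S at t=8 → φ=16


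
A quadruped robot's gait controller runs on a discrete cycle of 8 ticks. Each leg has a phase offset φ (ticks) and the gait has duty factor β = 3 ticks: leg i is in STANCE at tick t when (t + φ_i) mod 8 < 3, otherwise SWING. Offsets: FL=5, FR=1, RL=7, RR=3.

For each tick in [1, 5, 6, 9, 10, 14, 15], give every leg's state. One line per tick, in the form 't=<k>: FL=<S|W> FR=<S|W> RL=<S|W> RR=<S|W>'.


t=1: phase=(6,2,0,4) vs β=3 → FL=W FR=S RL=S RR=W
t=5: phase=(2,6,4,0) vs β=3 → FL=S FR=W RL=W RR=S
t=6: phase=(3,7,5,1) vs β=3 → FL=W FR=W RL=W RR=S
t=9: phase=(6,2,0,4) vs β=3 → FL=W FR=S RL=S RR=W
t=10: phase=(7,3,1,5) vs β=3 → FL=W FR=W RL=S RR=W
t=14: phase=(3,7,5,1) vs β=3 → FL=W FR=W RL=W RR=S
t=15: phase=(4,0,6,2) vs β=3 → FL=W FR=S RL=W RR=S

t=1: FL=W FR=S RL=S RR=W
t=5: FL=S FR=W RL=W RR=S
t=6: FL=W FR=W RL=W RR=S
t=9: FL=W FR=S RL=S RR=W
t=10: FL=W FR=W RL=S RR=W
t=14: FL=W FR=W RL=W RR=S
t=15: FL=W FR=S RL=W RR=S


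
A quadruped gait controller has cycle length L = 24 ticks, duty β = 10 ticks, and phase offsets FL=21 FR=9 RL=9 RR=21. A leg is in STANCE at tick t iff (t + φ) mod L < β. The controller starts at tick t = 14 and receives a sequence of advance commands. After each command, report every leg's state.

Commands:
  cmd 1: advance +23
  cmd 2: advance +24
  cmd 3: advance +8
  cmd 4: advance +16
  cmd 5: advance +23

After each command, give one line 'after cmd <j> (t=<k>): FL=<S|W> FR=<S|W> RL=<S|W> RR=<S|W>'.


after cmd 1 (t=37): FL=W FR=W RL=W RR=W
after cmd 2 (t=61): FL=W FR=W RL=W RR=W
after cmd 3 (t=69): FL=W FR=S RL=S RR=W
after cmd 4 (t=85): FL=W FR=W RL=W RR=W
after cmd 5 (t=108): FL=S FR=W RL=W RR=S

start t=14: FL=W FR=W RL=W RR=W
cmd 1: advance +23 → t=37, phase=(10,22,22,10) → FL=W FR=W RL=W RR=W
cmd 2: advance +24 → t=61, phase=(10,22,22,10) → FL=W FR=W RL=W RR=W
cmd 3: advance +8 → t=69, phase=(18,6,6,18) → FL=W FR=S RL=S RR=W
cmd 4: advance +16 → t=85, phase=(10,22,22,10) → FL=W FR=W RL=W RR=W
cmd 5: advance +23 → t=108, phase=(9,21,21,9) → FL=S FR=W RL=W RR=S


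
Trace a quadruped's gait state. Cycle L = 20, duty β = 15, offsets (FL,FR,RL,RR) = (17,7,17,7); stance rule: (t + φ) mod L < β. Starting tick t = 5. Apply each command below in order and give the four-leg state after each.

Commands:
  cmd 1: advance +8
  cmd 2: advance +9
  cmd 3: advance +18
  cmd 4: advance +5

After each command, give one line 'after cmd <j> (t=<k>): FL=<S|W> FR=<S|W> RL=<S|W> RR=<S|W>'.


start t=5: FL=S FR=S RL=S RR=S
cmd 1: advance +8 → t=13, phase=(10,0,10,0) → FL=S FR=S RL=S RR=S
cmd 2: advance +9 → t=22, phase=(19,9,19,9) → FL=W FR=S RL=W RR=S
cmd 3: advance +18 → t=40, phase=(17,7,17,7) → FL=W FR=S RL=W RR=S
cmd 4: advance +5 → t=45, phase=(2,12,2,12) → FL=S FR=S RL=S RR=S

after cmd 1 (t=13): FL=S FR=S RL=S RR=S
after cmd 2 (t=22): FL=W FR=S RL=W RR=S
after cmd 3 (t=40): FL=W FR=S RL=W RR=S
after cmd 4 (t=45): FL=S FR=S RL=S RR=S


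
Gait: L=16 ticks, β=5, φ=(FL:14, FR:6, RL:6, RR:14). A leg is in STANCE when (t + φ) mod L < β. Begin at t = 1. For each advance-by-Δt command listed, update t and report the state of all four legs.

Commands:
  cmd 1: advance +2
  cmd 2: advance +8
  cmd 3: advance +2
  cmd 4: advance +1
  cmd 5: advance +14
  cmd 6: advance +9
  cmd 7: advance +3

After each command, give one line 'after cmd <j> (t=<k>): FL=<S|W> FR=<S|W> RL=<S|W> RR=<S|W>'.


after cmd 1 (t=3): FL=S FR=W RL=W RR=S
after cmd 2 (t=11): FL=W FR=S RL=S RR=W
after cmd 3 (t=13): FL=W FR=S RL=S RR=W
after cmd 4 (t=14): FL=W FR=S RL=S RR=W
after cmd 5 (t=28): FL=W FR=S RL=S RR=W
after cmd 6 (t=37): FL=S FR=W RL=W RR=S
after cmd 7 (t=40): FL=W FR=W RL=W RR=W

start t=1: FL=W FR=W RL=W RR=W
cmd 1: advance +2 → t=3, phase=(1,9,9,1) → FL=S FR=W RL=W RR=S
cmd 2: advance +8 → t=11, phase=(9,1,1,9) → FL=W FR=S RL=S RR=W
cmd 3: advance +2 → t=13, phase=(11,3,3,11) → FL=W FR=S RL=S RR=W
cmd 4: advance +1 → t=14, phase=(12,4,4,12) → FL=W FR=S RL=S RR=W
cmd 5: advance +14 → t=28, phase=(10,2,2,10) → FL=W FR=S RL=S RR=W
cmd 6: advance +9 → t=37, phase=(3,11,11,3) → FL=S FR=W RL=W RR=S
cmd 7: advance +3 → t=40, phase=(6,14,14,6) → FL=W FR=W RL=W RR=W


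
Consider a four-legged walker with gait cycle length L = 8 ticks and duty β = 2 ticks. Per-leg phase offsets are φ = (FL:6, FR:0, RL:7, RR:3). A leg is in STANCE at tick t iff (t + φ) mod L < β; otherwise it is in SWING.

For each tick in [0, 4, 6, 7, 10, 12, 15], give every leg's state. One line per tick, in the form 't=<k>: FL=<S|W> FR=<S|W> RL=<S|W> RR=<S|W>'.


t=0: phase=(6,0,7,3) vs β=2 → FL=W FR=S RL=W RR=W
t=4: phase=(2,4,3,7) vs β=2 → FL=W FR=W RL=W RR=W
t=6: phase=(4,6,5,1) vs β=2 → FL=W FR=W RL=W RR=S
t=7: phase=(5,7,6,2) vs β=2 → FL=W FR=W RL=W RR=W
t=10: phase=(0,2,1,5) vs β=2 → FL=S FR=W RL=S RR=W
t=12: phase=(2,4,3,7) vs β=2 → FL=W FR=W RL=W RR=W
t=15: phase=(5,7,6,2) vs β=2 → FL=W FR=W RL=W RR=W

t=0: FL=W FR=S RL=W RR=W
t=4: FL=W FR=W RL=W RR=W
t=6: FL=W FR=W RL=W RR=S
t=7: FL=W FR=W RL=W RR=W
t=10: FL=S FR=W RL=S RR=W
t=12: FL=W FR=W RL=W RR=W
t=15: FL=W FR=W RL=W RR=W


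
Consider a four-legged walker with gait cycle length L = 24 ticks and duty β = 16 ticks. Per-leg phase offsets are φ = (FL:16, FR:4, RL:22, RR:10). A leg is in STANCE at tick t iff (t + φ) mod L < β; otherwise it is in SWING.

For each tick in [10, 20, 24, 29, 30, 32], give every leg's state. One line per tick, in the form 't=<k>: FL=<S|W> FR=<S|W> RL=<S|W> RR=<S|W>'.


t=10: FL=S FR=S RL=S RR=W
t=20: FL=S FR=S RL=W RR=S
t=24: FL=W FR=S RL=W RR=S
t=29: FL=W FR=S RL=S RR=S
t=30: FL=W FR=S RL=S RR=W
t=32: FL=S FR=S RL=S RR=W

t=10: phase=(2,14,8,20) vs β=16 → FL=S FR=S RL=S RR=W
t=20: phase=(12,0,18,6) vs β=16 → FL=S FR=S RL=W RR=S
t=24: phase=(16,4,22,10) vs β=16 → FL=W FR=S RL=W RR=S
t=29: phase=(21,9,3,15) vs β=16 → FL=W FR=S RL=S RR=S
t=30: phase=(22,10,4,16) vs β=16 → FL=W FR=S RL=S RR=W
t=32: phase=(0,12,6,18) vs β=16 → FL=S FR=S RL=S RR=W


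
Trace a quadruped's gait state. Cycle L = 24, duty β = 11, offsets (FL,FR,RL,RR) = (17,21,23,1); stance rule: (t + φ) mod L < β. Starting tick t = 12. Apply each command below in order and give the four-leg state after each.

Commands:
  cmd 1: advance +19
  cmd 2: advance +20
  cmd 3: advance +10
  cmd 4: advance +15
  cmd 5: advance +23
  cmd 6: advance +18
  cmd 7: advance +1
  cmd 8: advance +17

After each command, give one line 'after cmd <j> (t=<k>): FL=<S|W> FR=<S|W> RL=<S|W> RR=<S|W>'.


after cmd 1 (t=31): FL=S FR=S RL=S RR=S
after cmd 2 (t=51): FL=W FR=S RL=S RR=S
after cmd 3 (t=61): FL=S FR=S RL=W RR=W
after cmd 4 (t=76): FL=W FR=S RL=S RR=S
after cmd 5 (t=99): FL=W FR=S RL=S RR=S
after cmd 6 (t=117): FL=W FR=W RL=W RR=W
after cmd 7 (t=118): FL=W FR=W RL=W RR=W
after cmd 8 (t=135): FL=S FR=W RL=W RR=W

start t=12: FL=S FR=S RL=W RR=W
cmd 1: advance +19 → t=31, phase=(0,4,6,8) → FL=S FR=S RL=S RR=S
cmd 2: advance +20 → t=51, phase=(20,0,2,4) → FL=W FR=S RL=S RR=S
cmd 3: advance +10 → t=61, phase=(6,10,12,14) → FL=S FR=S RL=W RR=W
cmd 4: advance +15 → t=76, phase=(21,1,3,5) → FL=W FR=S RL=S RR=S
cmd 5: advance +23 → t=99, phase=(20,0,2,4) → FL=W FR=S RL=S RR=S
cmd 6: advance +18 → t=117, phase=(14,18,20,22) → FL=W FR=W RL=W RR=W
cmd 7: advance +1 → t=118, phase=(15,19,21,23) → FL=W FR=W RL=W RR=W
cmd 8: advance +17 → t=135, phase=(8,12,14,16) → FL=S FR=W RL=W RR=W


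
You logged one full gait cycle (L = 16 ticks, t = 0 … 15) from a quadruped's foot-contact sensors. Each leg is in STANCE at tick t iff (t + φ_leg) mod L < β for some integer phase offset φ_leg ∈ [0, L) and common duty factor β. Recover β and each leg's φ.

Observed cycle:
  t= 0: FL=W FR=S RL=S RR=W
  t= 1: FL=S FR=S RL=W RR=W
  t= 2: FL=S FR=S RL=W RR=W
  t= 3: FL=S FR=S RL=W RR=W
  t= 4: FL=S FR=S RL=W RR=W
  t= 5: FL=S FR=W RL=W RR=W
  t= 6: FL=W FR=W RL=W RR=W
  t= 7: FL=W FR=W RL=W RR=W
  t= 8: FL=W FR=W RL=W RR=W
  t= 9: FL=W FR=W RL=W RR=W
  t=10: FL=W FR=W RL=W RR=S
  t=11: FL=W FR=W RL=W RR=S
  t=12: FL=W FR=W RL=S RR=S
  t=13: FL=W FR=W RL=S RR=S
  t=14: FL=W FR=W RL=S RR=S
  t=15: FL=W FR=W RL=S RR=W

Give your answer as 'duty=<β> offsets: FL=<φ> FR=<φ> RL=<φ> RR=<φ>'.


duty β = stance ticks per leg = 5
FL: stance ticks = 5; W→S at t=1 → φ=15
FR: stance ticks = 5; W→S at t=0 → φ=0
RL: stance ticks = 5; W→S at t=12 → φ=4
RR: stance ticks = 5; W→S at t=10 → φ=6

duty=5 offsets: FL=15 FR=0 RL=4 RR=6


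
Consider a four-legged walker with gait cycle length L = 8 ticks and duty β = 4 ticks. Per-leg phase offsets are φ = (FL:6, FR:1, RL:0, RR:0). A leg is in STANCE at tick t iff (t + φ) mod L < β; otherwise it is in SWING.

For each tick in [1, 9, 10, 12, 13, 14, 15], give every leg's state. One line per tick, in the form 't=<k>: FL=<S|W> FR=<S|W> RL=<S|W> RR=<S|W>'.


t=1: FL=W FR=S RL=S RR=S
t=9: FL=W FR=S RL=S RR=S
t=10: FL=S FR=S RL=S RR=S
t=12: FL=S FR=W RL=W RR=W
t=13: FL=S FR=W RL=W RR=W
t=14: FL=W FR=W RL=W RR=W
t=15: FL=W FR=S RL=W RR=W

t=1: phase=(7,2,1,1) vs β=4 → FL=W FR=S RL=S RR=S
t=9: phase=(7,2,1,1) vs β=4 → FL=W FR=S RL=S RR=S
t=10: phase=(0,3,2,2) vs β=4 → FL=S FR=S RL=S RR=S
t=12: phase=(2,5,4,4) vs β=4 → FL=S FR=W RL=W RR=W
t=13: phase=(3,6,5,5) vs β=4 → FL=S FR=W RL=W RR=W
t=14: phase=(4,7,6,6) vs β=4 → FL=W FR=W RL=W RR=W
t=15: phase=(5,0,7,7) vs β=4 → FL=W FR=S RL=W RR=W


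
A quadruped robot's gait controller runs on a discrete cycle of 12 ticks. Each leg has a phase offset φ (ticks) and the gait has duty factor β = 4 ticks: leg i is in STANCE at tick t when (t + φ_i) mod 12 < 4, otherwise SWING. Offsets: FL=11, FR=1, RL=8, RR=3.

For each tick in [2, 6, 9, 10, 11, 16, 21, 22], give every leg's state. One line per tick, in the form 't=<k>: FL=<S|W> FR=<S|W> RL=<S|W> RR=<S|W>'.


t=2: phase=(1,3,10,5) vs β=4 → FL=S FR=S RL=W RR=W
t=6: phase=(5,7,2,9) vs β=4 → FL=W FR=W RL=S RR=W
t=9: phase=(8,10,5,0) vs β=4 → FL=W FR=W RL=W RR=S
t=10: phase=(9,11,6,1) vs β=4 → FL=W FR=W RL=W RR=S
t=11: phase=(10,0,7,2) vs β=4 → FL=W FR=S RL=W RR=S
t=16: phase=(3,5,0,7) vs β=4 → FL=S FR=W RL=S RR=W
t=21: phase=(8,10,5,0) vs β=4 → FL=W FR=W RL=W RR=S
t=22: phase=(9,11,6,1) vs β=4 → FL=W FR=W RL=W RR=S

t=2: FL=S FR=S RL=W RR=W
t=6: FL=W FR=W RL=S RR=W
t=9: FL=W FR=W RL=W RR=S
t=10: FL=W FR=W RL=W RR=S
t=11: FL=W FR=S RL=W RR=S
t=16: FL=S FR=W RL=S RR=W
t=21: FL=W FR=W RL=W RR=S
t=22: FL=W FR=W RL=W RR=S
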